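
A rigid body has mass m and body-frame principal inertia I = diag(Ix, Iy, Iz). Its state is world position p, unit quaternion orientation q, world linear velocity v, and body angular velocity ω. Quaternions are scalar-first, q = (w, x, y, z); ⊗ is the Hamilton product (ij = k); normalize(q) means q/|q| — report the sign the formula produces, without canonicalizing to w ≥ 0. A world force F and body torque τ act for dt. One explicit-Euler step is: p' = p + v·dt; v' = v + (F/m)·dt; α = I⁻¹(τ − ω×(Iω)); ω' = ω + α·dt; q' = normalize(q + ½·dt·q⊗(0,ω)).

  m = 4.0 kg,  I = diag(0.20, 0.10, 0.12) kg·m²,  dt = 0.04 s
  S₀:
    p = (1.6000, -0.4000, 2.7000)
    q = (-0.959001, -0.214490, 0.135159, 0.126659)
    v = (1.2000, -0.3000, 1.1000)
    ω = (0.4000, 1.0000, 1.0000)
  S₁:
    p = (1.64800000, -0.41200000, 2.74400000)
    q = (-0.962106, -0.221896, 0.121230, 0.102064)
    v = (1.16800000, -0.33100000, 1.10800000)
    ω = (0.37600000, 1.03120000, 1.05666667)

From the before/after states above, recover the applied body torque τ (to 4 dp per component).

τ = (-0.1000, 0.1100, 0.1300)

rate change Δω = (-0.02400000, 0.03120000, 0.05666667)
gyro term ω₀×Iω₀ = (0.0200, 0.0320, -0.0400)
τ = I·(Δω/dt) + ω₀×(Iω₀) = (-0.1000, 0.1100, 0.1300)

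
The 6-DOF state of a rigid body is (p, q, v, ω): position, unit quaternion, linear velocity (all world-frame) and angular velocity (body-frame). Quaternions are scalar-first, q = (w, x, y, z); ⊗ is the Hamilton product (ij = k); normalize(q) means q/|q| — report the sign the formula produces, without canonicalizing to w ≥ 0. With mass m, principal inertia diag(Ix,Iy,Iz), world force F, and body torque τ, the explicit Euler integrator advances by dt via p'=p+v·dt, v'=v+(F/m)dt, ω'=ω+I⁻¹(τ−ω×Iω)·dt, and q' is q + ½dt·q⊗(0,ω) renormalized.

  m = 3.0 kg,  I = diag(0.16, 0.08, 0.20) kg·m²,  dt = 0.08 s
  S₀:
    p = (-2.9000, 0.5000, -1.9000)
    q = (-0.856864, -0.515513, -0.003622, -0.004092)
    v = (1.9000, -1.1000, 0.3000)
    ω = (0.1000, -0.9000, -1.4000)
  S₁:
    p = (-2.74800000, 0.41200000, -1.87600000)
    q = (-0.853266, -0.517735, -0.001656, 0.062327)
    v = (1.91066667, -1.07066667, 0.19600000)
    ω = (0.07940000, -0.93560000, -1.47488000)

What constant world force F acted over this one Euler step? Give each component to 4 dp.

F = (0.4000, 1.1000, -3.9000)

Δv = v₁−v₀ = (0.01066667, 0.02933333, -0.10400000)
applied force F = (0.4000, 1.1000, -3.9000)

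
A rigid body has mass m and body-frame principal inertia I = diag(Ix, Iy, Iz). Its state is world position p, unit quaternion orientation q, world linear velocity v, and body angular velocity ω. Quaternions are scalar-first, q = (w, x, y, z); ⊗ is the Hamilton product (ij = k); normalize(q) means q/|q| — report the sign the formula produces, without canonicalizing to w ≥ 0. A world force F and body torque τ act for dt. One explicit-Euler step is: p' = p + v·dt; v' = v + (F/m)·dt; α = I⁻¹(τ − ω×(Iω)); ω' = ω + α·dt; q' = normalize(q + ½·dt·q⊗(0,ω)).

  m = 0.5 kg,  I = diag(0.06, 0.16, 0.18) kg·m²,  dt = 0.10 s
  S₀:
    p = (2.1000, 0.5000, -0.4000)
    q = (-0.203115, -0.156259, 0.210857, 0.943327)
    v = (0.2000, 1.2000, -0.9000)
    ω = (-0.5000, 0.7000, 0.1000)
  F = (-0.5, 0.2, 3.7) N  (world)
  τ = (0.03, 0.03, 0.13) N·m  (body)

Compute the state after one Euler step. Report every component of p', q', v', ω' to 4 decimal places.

angular accel α = (0.4767, 0.1500, 0.9167)
ω' = ω + α·dt = (-0.4523, 0.7150, 0.1917)
2q̇ = q⊗(0,ω) = (-0.3200621, -0.5376857, -0.5982181, -0.0242643)
q + ½dt·q⊗(0,ω), renormalized = (-0.2189, -0.1830, 0.1808, 0.9412)
a = F/m = (-1.0000, 0.4000, 7.4000)
new position p' = (2.1200, 0.6200, -0.4900)
v + (F/m)dt = (0.1000, 1.2400, -0.1600)

p' = (2.1200, 0.6200, -0.4900)
q' = (-0.2189, -0.1830, 0.1808, 0.9412)
v' = (0.1000, 1.2400, -0.1600)
ω' = (-0.4523, 0.7150, 0.1917)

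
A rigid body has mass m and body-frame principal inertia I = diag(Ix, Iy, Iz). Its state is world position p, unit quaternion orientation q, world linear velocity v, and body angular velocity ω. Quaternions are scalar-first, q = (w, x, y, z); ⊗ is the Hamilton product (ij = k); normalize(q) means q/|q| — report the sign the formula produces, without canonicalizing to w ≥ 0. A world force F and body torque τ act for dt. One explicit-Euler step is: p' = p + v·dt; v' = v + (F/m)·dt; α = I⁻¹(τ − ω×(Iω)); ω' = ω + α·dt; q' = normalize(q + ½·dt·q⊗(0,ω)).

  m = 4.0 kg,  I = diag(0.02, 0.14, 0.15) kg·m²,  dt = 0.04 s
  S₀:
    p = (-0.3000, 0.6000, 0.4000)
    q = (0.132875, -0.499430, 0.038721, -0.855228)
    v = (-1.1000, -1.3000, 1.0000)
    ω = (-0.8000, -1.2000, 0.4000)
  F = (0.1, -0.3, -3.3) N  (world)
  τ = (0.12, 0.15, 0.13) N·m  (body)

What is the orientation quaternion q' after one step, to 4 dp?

2q̇ = q⊗(0,ω) = (-0.0109876, -1.1170852, 0.7245044, 0.6834428)
q + ½dt·q⊗(0,ω), renormalized = (0.1326, -0.5215, 0.0532, -0.8412)

q' = (0.1326, -0.5215, 0.0532, -0.8412)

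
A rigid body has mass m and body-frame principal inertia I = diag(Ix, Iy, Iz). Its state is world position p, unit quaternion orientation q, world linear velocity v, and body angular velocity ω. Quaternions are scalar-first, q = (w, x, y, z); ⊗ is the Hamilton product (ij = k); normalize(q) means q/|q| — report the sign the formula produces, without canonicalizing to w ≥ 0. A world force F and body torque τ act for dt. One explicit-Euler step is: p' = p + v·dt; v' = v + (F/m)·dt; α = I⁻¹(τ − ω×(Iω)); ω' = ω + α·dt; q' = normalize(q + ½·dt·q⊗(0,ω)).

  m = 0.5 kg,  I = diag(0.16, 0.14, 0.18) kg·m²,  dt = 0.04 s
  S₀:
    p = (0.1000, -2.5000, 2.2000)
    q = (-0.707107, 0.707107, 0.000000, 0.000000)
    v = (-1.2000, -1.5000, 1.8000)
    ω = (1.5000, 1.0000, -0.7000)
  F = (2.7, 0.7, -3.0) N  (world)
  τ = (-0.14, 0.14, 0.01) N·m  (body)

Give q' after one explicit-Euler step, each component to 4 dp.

q' = (-0.7278, 0.6854, -0.0042, 0.0240)

2q̇ = q⊗(0,ω) = (-1.0606605, -1.0606605, -0.2121321, 1.2020819)
q' = normalize(q + ½dt·q⊗(0,ω)) = (-0.7278, 0.6854, -0.0042, 0.0240)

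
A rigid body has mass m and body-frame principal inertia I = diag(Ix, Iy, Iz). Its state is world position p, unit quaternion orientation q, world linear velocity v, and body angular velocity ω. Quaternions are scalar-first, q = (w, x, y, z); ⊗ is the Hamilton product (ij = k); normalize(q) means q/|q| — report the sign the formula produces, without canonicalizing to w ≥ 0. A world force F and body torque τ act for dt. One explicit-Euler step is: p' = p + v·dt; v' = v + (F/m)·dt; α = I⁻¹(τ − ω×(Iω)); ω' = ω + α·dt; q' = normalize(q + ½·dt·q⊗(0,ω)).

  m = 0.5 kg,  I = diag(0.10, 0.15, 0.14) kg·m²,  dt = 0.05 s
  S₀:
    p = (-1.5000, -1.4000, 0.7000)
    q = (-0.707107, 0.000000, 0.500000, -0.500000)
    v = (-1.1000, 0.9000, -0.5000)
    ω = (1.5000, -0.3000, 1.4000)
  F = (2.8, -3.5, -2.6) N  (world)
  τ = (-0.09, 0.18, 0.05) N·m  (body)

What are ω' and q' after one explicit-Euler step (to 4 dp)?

precession coupling ω×(Iω) = (0.0042, -0.0840, -0.0225)
angular accel α = (-0.9420, 1.7600, 0.5179)
new body rate ω' = (1.4529, -0.2120, 1.4259)
q⊗(0,ω) = (0.8500000, -0.5106605, -0.5378679, -1.7399498)
q' = normalize(q + ½dt·q⊗(0,ω)) = (-0.6849, -0.0127, 0.4859, -0.5428)

ω' = (1.4529, -0.2120, 1.4259)
q' = (-0.6849, -0.0127, 0.4859, -0.5428)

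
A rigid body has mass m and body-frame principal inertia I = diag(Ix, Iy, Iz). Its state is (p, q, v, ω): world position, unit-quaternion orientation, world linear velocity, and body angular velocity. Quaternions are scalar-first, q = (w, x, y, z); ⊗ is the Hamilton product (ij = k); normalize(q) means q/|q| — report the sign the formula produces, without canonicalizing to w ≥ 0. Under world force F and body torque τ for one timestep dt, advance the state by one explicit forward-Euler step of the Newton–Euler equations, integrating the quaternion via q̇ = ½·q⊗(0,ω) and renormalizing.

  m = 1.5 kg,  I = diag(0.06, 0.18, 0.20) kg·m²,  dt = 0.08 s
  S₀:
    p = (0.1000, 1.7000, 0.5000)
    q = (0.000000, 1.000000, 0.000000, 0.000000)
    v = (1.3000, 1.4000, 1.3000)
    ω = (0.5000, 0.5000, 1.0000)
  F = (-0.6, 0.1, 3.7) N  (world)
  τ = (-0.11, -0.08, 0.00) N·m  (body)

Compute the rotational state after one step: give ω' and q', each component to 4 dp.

(τ − ω×Iω)/I = (-2.0000, -0.0556, -0.1500)
ω + α·dt = (0.3400, 0.4956, 0.9880)
Hamilton product q⊗(0,ω) = (-0.5000000, 0.0000000, -1.0000000, 0.5000000)
updated quaternion q' = (-0.0200, 0.9988, -0.0400, 0.0200)

ω' = (0.3400, 0.4956, 0.9880)
q' = (-0.0200, 0.9988, -0.0400, 0.0200)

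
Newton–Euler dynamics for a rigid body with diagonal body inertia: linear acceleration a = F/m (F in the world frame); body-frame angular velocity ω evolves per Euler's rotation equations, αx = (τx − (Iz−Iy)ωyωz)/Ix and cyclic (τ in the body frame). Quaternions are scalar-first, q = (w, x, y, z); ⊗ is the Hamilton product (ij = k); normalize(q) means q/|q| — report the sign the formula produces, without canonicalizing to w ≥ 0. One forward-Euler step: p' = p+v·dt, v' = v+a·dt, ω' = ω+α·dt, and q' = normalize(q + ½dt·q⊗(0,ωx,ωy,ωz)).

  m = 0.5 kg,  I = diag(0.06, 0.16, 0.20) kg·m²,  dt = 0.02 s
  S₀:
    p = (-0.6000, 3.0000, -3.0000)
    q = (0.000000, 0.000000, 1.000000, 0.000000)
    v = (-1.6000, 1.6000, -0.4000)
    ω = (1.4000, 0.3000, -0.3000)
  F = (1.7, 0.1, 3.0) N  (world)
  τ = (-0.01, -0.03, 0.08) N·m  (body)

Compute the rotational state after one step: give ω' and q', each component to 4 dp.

α = I⁻¹(τ − ω×Iω) = (-0.1067, -0.5550, 0.1900)
ω' = ω + α·dt = (1.3979, 0.2889, -0.2962)
q⊗(0,ω) = (-0.3000000, -0.3000000, 0.0000000, -1.4000000)
q' = normalize(q + ½dt·q⊗(0,ω)) = (-0.0030, -0.0030, 0.9999, -0.0140)

ω' = (1.3979, 0.2889, -0.2962)
q' = (-0.0030, -0.0030, 0.9999, -0.0140)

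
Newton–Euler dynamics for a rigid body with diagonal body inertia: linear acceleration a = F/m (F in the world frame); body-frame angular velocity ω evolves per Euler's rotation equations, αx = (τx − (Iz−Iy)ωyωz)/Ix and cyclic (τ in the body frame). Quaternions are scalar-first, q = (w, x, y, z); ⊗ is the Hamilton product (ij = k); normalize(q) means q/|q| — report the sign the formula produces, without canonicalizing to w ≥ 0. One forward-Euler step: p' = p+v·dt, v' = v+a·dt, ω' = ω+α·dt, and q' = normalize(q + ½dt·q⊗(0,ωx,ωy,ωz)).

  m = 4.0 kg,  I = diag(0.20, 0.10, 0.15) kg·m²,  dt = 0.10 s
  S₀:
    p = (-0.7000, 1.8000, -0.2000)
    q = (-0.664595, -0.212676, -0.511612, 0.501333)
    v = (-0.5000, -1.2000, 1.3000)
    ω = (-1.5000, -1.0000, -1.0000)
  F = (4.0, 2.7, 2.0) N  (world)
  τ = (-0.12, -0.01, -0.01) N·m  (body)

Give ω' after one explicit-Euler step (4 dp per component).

ω×(Iω) gyroscopic = (0.0500, 0.0750, -0.1500)
(τ − ω×Iω)/I = (-0.8500, -0.8500, 0.9333)
ω + α·dt = (-1.5850, -1.0850, -0.9067)

ω' = (-1.5850, -1.0850, -0.9067)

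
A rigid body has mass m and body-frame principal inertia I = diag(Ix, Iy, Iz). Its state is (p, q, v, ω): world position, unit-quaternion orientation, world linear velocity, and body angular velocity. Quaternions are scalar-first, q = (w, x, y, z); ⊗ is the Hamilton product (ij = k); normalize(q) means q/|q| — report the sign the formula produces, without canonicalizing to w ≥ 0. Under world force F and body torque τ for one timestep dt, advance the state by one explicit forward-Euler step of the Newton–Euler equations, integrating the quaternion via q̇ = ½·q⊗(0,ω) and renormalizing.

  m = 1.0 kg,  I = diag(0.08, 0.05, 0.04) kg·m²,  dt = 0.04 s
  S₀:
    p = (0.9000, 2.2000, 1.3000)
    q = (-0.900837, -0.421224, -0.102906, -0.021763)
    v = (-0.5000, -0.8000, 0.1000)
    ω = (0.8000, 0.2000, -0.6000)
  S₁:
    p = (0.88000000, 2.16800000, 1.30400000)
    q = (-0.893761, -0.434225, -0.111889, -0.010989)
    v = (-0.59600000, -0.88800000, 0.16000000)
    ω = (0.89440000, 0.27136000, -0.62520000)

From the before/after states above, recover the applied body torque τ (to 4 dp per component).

ω₁ − ω₀ = (0.09440000, 0.07136000, -0.02520000)
ω₀×(Iω₀) = (0.0012, -0.0192, -0.0048)
I·α + gyro = (0.1900, 0.0700, -0.0300)

τ = (0.1900, 0.0700, -0.0300)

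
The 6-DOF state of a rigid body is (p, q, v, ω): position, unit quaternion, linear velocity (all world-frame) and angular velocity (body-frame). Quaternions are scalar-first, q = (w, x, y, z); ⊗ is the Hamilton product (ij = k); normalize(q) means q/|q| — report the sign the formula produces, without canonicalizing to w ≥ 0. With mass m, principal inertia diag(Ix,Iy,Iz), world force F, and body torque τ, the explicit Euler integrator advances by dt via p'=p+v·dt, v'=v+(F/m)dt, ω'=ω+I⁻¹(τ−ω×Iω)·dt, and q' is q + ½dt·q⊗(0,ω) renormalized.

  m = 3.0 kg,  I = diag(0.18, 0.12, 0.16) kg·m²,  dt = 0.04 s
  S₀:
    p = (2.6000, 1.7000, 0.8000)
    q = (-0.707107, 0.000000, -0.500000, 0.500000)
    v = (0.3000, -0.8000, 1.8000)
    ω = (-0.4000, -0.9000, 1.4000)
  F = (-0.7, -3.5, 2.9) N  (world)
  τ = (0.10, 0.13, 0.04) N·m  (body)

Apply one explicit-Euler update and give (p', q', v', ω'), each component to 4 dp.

p' = (2.6120, 1.6680, 0.8720)
q' = (-0.7297, 0.0007, -0.4910, 0.4759)
v' = (0.2907, -0.8467, 1.8387)
ω' = (-0.3666, -0.8529, 1.4154)

a = F/m = (-0.2333, -1.1667, 0.9667)
new position p' = (2.6120, 1.6680, 0.8720)
v + (F/m)dt = (0.2907, -0.8467, 1.8387)
(τ − ω×Iω)/I = (0.8356, 1.1767, 0.3850)
new body rate ω' = (-0.3666, -0.8529, 1.4154)
2q̇ = q⊗(0,ω) = (-1.1500000, 0.0328428, 0.4363963, -1.1899498)
q' = normalize(q + ½dt·q⊗(0,ω)) = (-0.7297, 0.0007, -0.4910, 0.4759)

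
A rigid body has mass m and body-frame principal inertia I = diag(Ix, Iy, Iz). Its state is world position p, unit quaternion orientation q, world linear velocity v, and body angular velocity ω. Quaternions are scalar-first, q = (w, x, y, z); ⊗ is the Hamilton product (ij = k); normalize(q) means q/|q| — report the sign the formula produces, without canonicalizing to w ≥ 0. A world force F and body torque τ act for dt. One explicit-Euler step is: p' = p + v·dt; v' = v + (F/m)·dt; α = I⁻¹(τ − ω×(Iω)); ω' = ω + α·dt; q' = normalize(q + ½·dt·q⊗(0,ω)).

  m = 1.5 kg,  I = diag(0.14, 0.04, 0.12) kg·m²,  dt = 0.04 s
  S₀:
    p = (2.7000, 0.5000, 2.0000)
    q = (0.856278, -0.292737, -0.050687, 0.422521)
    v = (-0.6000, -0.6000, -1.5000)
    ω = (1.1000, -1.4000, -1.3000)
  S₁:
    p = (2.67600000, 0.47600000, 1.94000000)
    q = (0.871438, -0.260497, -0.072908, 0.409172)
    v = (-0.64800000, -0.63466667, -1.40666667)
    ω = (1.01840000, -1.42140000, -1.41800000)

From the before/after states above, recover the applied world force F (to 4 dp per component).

Δv = v₁−v₀ = (-0.04800000, -0.03466667, 0.09333333)
F = m·Δv/dt = (-1.8000, -1.3000, 3.5000)

F = (-1.8000, -1.3000, 3.5000)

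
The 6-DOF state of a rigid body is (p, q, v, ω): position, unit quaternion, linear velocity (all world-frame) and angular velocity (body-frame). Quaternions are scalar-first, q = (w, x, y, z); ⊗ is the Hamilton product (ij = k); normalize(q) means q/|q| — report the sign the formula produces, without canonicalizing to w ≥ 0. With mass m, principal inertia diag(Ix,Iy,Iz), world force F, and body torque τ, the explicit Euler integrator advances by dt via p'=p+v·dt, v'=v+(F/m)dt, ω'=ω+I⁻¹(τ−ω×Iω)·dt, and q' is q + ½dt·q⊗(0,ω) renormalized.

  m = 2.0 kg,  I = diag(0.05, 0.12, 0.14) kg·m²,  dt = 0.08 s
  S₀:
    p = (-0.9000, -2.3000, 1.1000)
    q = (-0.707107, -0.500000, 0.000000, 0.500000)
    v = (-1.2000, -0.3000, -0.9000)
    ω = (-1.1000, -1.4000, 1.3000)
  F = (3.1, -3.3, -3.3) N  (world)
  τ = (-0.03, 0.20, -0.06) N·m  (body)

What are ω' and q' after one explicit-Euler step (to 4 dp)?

ω' = (-1.0898, -1.3525, 1.2041)
q' = (-0.7522, -0.4392, 0.0434, 0.4893)

precession coupling ω×(Iω) = (-0.0364, 0.1287, 0.1078)
(τ − ω×Iω)/I = (0.1280, 0.5942, -1.1986)
ω + α·dt = (-1.0898, -1.3525, 1.2041)
Hamilton product q⊗(0,ω) = (-1.2000000, 1.4778177, 1.0899498, -0.2192391)
updated quaternion q' = (-0.7522, -0.4392, 0.0434, 0.4893)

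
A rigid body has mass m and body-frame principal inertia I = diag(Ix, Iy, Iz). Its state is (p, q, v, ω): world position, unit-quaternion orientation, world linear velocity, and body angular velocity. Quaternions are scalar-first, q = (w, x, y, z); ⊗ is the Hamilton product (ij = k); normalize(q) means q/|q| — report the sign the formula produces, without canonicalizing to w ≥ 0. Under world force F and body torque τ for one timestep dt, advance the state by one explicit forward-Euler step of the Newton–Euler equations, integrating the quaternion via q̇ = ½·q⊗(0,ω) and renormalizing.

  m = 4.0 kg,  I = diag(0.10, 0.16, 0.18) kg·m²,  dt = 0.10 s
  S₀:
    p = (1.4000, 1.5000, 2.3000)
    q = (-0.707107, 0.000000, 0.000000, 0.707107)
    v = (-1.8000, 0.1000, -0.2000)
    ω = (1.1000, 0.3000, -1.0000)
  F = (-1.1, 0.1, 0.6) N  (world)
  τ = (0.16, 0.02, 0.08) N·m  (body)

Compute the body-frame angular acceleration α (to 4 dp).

precession coupling ω×(Iω) = (-0.0060, 0.0880, 0.0198)
angular accel α = (1.6600, -0.4250, 0.3344)

α = (1.6600, -0.4250, 0.3344)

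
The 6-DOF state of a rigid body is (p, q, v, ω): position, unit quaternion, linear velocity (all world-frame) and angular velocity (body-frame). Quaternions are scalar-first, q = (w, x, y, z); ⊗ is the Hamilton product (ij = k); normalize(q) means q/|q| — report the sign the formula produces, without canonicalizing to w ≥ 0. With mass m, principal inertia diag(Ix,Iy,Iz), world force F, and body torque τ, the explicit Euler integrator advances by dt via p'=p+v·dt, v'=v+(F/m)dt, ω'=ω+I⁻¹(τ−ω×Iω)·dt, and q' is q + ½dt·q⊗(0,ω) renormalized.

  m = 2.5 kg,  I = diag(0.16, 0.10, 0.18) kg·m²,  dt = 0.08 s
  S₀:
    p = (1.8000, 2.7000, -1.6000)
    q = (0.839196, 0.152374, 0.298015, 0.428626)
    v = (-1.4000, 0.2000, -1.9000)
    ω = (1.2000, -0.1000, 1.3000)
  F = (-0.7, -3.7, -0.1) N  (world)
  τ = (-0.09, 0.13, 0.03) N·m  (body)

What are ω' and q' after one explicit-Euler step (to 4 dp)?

(τ − ω×Iω)/I = (-0.4975, 1.6120, 0.1267)
new body rate ω' = (1.1602, 0.0290, 1.3101)
q⊗(0,ω) = (-0.7102611, 1.4373173, 0.2323454, 0.7180994)
q' = normalize(q + ½dt·q⊗(0,ω)) = (0.8088, 0.2093, 0.3065, 0.4562)

ω' = (1.1602, 0.0290, 1.3101)
q' = (0.8088, 0.2093, 0.3065, 0.4562)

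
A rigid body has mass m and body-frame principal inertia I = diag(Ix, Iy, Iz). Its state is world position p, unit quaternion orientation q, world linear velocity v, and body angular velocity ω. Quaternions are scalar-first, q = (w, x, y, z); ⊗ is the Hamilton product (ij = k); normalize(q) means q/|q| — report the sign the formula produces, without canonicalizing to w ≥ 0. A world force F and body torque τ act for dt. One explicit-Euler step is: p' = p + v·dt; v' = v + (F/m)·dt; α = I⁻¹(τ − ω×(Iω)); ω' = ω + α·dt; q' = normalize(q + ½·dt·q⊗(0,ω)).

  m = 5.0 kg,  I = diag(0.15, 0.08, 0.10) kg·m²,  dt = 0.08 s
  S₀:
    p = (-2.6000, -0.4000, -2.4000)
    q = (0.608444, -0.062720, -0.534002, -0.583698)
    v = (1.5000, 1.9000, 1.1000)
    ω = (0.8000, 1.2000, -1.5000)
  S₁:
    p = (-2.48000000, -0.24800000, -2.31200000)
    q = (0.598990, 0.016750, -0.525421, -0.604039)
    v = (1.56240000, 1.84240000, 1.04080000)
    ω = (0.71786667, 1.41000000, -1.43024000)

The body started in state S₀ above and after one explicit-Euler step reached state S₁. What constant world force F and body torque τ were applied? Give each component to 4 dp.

v₁ − v₀ = (0.06240000, -0.05760000, -0.05920000)
applied force F = (3.9000, -3.6000, -3.7000)
ω₁ − ω₀ = (-0.08213333, 0.21000000, 0.06976000)
ω₀×(Iω₀) = (-0.0360, -0.0600, -0.0672)
I·α + gyro = (-0.1900, 0.1500, 0.0200)

F = (3.9000, -3.6000, -3.7000)
τ = (-0.1900, 0.1500, 0.0200)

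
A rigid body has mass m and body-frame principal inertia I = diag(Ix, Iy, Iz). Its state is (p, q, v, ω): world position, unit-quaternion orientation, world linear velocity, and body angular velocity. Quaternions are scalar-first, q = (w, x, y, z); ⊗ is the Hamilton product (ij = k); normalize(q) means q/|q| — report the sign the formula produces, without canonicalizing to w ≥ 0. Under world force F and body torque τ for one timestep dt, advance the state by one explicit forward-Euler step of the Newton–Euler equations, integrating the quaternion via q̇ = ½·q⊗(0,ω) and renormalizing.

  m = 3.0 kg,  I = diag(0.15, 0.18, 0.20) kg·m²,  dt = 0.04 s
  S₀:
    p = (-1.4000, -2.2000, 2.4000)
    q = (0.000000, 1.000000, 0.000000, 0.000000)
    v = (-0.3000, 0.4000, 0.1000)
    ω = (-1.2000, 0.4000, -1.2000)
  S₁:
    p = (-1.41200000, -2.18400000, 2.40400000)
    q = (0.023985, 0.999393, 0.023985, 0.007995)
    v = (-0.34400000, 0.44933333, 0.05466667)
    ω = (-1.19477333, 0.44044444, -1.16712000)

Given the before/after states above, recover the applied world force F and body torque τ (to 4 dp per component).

velocity change Δv = (-0.04400000, 0.04933333, -0.04533333)
m·(v₁−v₀)/dt = (-3.3000, 3.7000, -3.4000)
Δω = ω₁−ω₀ = (0.00522667, 0.04044444, 0.03288000)
applied torque τ = (0.0100, 0.1100, 0.1500)

F = (-3.3000, 3.7000, -3.4000)
τ = (0.0100, 0.1100, 0.1500)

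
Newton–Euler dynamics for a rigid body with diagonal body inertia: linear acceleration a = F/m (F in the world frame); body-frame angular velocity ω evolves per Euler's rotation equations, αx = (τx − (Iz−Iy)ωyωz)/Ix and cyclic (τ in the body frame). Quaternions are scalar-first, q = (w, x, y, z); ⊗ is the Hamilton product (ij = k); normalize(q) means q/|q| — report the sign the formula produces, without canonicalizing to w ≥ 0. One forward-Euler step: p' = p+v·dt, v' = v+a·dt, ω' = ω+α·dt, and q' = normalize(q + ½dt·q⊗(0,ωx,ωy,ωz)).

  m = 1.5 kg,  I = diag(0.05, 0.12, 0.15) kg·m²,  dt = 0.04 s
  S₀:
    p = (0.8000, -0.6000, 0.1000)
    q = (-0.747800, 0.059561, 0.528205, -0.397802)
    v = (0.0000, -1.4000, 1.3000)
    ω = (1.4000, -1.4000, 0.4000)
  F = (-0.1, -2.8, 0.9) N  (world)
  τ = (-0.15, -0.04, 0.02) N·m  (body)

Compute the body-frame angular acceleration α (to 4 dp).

ω×(Iω) gyroscopic = (-0.0168, -0.0560, -0.1372)
angular accel α = (-2.6640, 0.1333, 1.0480)

α = (-2.6640, 0.1333, 1.0480)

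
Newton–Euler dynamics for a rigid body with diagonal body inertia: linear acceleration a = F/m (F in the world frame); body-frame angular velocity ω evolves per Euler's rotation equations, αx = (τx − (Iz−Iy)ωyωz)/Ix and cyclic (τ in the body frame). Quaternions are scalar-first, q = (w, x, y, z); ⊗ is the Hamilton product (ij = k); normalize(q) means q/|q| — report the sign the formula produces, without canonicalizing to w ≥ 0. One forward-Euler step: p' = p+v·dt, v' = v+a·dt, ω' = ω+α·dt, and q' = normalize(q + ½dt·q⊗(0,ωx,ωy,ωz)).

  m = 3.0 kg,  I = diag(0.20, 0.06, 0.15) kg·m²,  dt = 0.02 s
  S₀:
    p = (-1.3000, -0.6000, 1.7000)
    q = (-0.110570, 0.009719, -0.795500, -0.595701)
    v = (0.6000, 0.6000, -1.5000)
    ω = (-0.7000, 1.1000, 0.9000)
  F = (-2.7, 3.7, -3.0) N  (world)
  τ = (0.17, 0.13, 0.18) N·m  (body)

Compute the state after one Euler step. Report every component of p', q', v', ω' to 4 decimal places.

p' = p + v·dt = (-1.2880, -0.5880, 1.6700)
new velocity v' = (0.5820, 0.6247, -1.5200)
precession coupling ω×(Iω) = (0.0891, -0.0315, 0.1078)
α = I⁻¹(τ − ω×Iω) = (0.4045, 2.6917, 0.4813)
new body rate ω' = (-0.6919, 1.1538, 0.9096)
Hamilton product q⊗(0,ω) = (1.4179842, 0.0167201, 0.2866166, -0.6456721)
q' = normalize(q + ½dt·q⊗(0,ω)) = (-0.0964, 0.0099, -0.7925, -0.6021)

p' = (-1.2880, -0.5880, 1.6700)
q' = (-0.0964, 0.0099, -0.7925, -0.6021)
v' = (0.5820, 0.6247, -1.5200)
ω' = (-0.6919, 1.1538, 0.9096)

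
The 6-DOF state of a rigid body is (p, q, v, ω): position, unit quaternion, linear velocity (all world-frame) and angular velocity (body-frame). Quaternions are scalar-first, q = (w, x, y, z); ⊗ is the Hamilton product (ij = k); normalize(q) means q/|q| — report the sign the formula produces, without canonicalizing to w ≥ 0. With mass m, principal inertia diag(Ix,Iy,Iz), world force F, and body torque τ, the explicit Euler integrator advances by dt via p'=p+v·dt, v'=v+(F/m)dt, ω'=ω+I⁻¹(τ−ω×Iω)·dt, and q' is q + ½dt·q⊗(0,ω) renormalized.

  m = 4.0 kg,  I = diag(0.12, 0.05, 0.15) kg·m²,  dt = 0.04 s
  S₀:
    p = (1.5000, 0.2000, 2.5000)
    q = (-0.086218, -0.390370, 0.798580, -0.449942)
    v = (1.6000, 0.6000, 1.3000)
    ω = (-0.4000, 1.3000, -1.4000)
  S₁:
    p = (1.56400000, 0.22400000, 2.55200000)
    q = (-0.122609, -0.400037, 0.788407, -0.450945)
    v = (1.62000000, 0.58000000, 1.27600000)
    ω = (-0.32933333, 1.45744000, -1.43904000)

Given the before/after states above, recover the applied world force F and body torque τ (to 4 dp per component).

Δω = ω₁−ω₀ = (0.07066667, 0.15744000, -0.03904000)
ω₀×(Iω₀) = (-0.1820, -0.0168, 0.0364)
I·α + gyro = (0.0300, 0.1800, -0.1100)
v₁ − v₀ = (0.02000000, -0.02000000, -0.02400000)
F = m·Δv/dt = (2.0000, -2.0000, -2.4000)

F = (2.0000, -2.0000, -2.4000)
τ = (0.0300, 0.1800, -0.1100)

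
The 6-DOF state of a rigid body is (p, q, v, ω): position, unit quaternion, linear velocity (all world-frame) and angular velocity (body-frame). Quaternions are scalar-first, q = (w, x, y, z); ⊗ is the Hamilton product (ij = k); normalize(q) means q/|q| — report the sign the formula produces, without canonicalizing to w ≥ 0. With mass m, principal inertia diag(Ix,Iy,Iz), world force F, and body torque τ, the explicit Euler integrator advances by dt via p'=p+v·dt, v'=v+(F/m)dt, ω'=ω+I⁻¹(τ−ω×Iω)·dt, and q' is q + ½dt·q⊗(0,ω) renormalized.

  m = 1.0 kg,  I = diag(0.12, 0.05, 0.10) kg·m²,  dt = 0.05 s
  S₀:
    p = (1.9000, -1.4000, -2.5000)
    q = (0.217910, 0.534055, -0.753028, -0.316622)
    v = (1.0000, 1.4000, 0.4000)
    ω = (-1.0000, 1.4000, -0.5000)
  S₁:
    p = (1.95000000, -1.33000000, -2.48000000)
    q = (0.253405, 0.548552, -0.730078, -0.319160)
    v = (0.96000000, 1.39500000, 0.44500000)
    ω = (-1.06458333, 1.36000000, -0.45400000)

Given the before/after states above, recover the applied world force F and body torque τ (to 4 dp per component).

F = (-0.8000, -0.1000, 0.9000)
τ = (-0.1900, -0.0300, 0.1900)

velocity change Δv = (-0.04000000, -0.00500000, 0.04500000)
applied force F = (-0.8000, -0.1000, 0.9000)
Δω = ω₁−ω₀ = (-0.06458333, -0.04000000, 0.04600000)
τ = I·(Δω/dt) + ω₀×(Iω₀) = (-0.1900, -0.0300, 0.1900)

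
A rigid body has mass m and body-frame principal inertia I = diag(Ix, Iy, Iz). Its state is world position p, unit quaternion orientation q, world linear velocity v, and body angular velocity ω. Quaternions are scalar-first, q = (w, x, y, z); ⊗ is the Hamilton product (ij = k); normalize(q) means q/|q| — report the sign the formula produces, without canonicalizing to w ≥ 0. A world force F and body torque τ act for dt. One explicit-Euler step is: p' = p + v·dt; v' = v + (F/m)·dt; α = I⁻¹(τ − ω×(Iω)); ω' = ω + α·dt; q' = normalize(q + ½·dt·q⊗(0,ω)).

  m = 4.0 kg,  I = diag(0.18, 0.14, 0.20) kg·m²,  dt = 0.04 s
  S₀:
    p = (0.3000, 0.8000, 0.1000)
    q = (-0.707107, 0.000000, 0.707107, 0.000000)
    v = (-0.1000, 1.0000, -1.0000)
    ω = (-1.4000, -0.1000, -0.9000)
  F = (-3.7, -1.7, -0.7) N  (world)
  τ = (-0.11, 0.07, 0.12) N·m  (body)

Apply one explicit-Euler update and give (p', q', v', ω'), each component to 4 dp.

p' = (0.2960, 0.8400, 0.0600)
q' = (-0.7053, 0.0071, 0.7081, 0.0325)
v' = (-0.1370, 0.9830, -1.0070)
ω' = (-1.4256, -0.0728, -0.8749)

precession coupling ω×(Iω) = (0.0054, -0.0252, -0.0056)
angular accel α = (-0.6411, 0.6800, 0.6280)
new body rate ω' = (-1.4256, -0.0728, -0.8749)
q⊗(0,ω) = (0.0707107, 0.3535535, 0.0707107, 1.6263461)
q + ½dt·q⊗(0,ω), renormalized = (-0.7053, 0.0071, 0.7081, 0.0325)
a = (-0.9250, -0.4250, -0.1750)
p + v·dt = (0.2960, 0.8400, 0.0600)
new velocity v' = (-0.1370, 0.9830, -1.0070)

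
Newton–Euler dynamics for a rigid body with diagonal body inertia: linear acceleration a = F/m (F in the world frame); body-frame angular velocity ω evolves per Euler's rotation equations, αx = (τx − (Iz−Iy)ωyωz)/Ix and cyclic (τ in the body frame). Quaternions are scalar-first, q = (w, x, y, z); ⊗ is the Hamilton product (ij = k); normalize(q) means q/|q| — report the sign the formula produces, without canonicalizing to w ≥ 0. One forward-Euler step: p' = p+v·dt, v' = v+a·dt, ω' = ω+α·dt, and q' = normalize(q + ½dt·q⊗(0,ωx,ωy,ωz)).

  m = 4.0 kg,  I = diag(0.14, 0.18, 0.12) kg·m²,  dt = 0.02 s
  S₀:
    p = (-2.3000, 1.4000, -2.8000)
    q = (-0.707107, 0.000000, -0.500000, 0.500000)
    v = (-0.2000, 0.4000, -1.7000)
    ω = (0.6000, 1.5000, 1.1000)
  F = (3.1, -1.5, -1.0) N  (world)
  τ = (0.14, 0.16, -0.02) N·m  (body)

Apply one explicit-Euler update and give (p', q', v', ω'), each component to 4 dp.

p' = (-2.3040, 1.4080, -2.8340)
q' = (-0.7050, -0.0172, -0.5075, 0.4951)
v' = (-0.1845, 0.3925, -1.7050)
ω' = (0.6341, 1.5163, 1.0907)

p + v·dt = (-2.3040, 1.4080, -2.8340)
v + (F/m)dt = (-0.1845, 0.3925, -1.7050)
gyro term ω×Iω = (-0.0990, 0.0132, 0.0360)
(τ − ω×Iω)/I = (1.7071, 0.8156, -0.4667)
new body rate ω' = (0.6341, 1.5163, 1.0907)
2q̇ = q⊗(0,ω) = (0.2000000, -1.7242642, -0.7606605, -0.4778177)
q + ½dt·q⊗(0,ω), renormalized = (-0.7050, -0.0172, -0.5075, 0.4951)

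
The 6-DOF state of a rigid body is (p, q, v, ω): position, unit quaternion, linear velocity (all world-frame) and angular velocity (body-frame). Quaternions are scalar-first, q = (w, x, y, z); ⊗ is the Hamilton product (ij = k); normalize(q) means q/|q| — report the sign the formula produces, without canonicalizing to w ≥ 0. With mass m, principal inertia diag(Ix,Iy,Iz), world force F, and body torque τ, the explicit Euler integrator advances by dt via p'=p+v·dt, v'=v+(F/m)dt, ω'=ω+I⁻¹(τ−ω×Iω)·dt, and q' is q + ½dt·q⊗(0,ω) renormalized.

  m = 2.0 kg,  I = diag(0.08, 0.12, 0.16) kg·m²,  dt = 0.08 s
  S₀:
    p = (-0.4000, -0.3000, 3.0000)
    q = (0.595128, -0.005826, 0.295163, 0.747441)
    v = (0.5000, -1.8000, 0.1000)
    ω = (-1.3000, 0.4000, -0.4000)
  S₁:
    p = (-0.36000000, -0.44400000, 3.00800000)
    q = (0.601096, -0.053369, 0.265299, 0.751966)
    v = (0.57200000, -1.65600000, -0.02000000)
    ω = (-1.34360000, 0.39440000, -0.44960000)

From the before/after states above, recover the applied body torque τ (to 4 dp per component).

τ = (-0.0500, -0.0500, -0.1200)

Δω = ω₁−ω₀ = (-0.04360000, -0.00560000, -0.04960000)
gyro term ω₀×Iω₀ = (-0.0064, -0.0416, -0.0208)
I·α + gyro = (-0.0500, -0.0500, -0.1200)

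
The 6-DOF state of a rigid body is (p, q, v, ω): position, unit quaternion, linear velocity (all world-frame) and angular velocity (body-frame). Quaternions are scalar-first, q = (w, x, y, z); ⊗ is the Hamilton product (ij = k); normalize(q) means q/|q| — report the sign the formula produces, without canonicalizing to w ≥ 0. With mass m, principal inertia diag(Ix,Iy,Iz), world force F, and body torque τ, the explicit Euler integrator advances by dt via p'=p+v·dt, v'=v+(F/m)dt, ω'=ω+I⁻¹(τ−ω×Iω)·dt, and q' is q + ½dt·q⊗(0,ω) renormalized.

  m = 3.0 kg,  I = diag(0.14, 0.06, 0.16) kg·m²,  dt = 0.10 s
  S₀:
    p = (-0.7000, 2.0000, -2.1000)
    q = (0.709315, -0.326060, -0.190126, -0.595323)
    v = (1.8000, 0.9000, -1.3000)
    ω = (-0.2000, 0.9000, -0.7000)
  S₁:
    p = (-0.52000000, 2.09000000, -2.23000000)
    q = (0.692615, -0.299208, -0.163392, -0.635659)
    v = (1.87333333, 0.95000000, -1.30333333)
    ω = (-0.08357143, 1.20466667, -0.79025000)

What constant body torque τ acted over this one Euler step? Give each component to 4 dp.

τ = (0.1000, 0.1800, -0.1300)

rate change Δω = (0.11642857, 0.30466667, -0.09025000)
I·α + gyro = (0.1000, 0.1800, -0.1300)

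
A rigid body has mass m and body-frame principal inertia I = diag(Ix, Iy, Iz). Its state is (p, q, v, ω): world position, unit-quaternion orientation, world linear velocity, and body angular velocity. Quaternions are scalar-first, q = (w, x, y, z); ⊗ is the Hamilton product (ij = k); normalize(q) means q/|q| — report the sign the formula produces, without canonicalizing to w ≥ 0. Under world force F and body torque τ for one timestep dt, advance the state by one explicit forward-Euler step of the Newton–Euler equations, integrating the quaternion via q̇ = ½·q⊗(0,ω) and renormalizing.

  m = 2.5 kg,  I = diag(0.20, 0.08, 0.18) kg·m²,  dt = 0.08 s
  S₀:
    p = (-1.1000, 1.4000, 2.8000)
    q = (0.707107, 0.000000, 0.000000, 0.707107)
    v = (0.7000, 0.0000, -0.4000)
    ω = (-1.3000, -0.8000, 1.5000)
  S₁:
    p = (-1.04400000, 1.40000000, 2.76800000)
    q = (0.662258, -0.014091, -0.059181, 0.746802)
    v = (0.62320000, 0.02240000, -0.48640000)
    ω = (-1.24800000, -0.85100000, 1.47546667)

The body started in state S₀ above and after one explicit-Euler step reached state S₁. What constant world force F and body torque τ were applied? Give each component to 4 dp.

F = (-2.4000, 0.7000, -2.7000)
τ = (0.0100, -0.0900, -0.1800)

ω₁ − ω₀ = (0.05200000, -0.05100000, -0.02453333)
precession coupling = (-0.1200, -0.0390, -0.1248)
τ = I·(Δω/dt) + ω₀×(Iω₀) = (0.0100, -0.0900, -0.1800)
v₁ − v₀ = (-0.07680000, 0.02240000, -0.08640000)
F = m·Δv/dt = (-2.4000, 0.7000, -2.7000)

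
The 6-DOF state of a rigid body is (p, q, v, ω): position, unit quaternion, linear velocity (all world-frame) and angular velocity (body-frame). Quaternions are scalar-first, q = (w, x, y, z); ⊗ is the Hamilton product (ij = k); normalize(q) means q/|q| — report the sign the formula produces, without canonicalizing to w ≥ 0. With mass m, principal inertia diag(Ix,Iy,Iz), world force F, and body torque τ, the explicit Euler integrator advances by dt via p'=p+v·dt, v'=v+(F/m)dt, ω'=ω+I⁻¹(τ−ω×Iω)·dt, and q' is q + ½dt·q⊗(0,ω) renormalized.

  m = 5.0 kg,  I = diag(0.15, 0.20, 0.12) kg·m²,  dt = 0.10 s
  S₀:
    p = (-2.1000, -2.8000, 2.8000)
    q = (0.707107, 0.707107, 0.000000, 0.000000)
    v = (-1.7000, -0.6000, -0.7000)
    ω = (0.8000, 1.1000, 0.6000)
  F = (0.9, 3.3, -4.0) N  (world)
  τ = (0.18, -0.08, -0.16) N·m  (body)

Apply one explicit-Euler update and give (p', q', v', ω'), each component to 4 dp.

linear accel F/m = (0.1800, 0.6600, -0.8000)
p' = p + v·dt = (-2.2700, -2.8600, 2.7300)
v' = v + a·dt = (-1.6820, -0.5340, -0.7800)
(τ − ω×Iω)/I = (1.5520, -0.4720, -1.7000)
new body rate ω' = (0.9552, 1.0528, 0.4300)
q⊗(0,ω) = (-0.5656856, 0.5656856, 0.3535535, 1.2020819)
q + ½dt·q⊗(0,ω), renormalized = (0.6770, 0.7334, 0.0176, 0.0599)

p' = (-2.2700, -2.8600, 2.7300)
q' = (0.6770, 0.7334, 0.0176, 0.0599)
v' = (-1.6820, -0.5340, -0.7800)
ω' = (0.9552, 1.0528, 0.4300)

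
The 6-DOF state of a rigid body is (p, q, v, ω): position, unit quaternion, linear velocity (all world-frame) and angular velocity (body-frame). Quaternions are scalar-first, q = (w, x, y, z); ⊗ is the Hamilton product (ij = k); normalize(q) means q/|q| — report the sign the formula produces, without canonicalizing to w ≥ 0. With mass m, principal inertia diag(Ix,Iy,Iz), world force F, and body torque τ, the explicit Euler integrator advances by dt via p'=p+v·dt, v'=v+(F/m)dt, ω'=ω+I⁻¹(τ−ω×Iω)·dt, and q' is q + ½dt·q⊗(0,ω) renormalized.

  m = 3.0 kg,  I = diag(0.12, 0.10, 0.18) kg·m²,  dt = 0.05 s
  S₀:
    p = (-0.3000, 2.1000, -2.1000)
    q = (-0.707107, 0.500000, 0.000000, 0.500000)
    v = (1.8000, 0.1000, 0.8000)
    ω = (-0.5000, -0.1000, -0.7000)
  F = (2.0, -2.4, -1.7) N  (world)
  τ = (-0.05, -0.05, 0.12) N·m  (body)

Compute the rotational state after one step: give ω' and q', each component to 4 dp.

ω' = (-0.5232, -0.1145, -0.6664)
q' = (-0.6919, 0.5100, 0.0043, 0.5110)

α = I⁻¹(τ − ω×Iω) = (-0.4633, -0.2900, 0.6722)
new body rate ω' = (-0.5232, -0.1145, -0.6664)
Hamilton product q⊗(0,ω) = (0.6000000, 0.4035535, 0.1707107, 0.4449749)
updated quaternion q' = (-0.6919, 0.5100, 0.0043, 0.5110)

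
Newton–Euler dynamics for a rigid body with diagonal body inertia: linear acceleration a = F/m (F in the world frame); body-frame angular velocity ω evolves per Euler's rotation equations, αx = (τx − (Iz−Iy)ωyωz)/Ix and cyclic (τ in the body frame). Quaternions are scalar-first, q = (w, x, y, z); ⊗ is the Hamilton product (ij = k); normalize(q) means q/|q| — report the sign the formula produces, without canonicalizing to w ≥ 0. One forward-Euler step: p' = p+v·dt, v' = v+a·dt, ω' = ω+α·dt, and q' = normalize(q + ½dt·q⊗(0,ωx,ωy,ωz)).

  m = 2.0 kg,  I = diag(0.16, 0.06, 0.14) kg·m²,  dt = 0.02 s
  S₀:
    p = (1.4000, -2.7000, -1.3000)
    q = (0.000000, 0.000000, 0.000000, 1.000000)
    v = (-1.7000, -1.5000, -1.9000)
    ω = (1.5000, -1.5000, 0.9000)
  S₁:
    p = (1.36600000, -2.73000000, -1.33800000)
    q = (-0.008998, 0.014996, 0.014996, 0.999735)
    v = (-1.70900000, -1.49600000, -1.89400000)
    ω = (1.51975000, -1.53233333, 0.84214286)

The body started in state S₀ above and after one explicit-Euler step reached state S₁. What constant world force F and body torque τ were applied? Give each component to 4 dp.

F = (-0.9000, 0.4000, 0.6000)
τ = (0.0500, -0.0700, -0.1800)

velocity change Δv = (-0.00900000, 0.00400000, 0.00600000)
F = m·Δv/dt = (-0.9000, 0.4000, 0.6000)
Δω = ω₁−ω₀ = (0.01975000, -0.03233333, -0.05785714)
I·α + gyro = (0.0500, -0.0700, -0.1800)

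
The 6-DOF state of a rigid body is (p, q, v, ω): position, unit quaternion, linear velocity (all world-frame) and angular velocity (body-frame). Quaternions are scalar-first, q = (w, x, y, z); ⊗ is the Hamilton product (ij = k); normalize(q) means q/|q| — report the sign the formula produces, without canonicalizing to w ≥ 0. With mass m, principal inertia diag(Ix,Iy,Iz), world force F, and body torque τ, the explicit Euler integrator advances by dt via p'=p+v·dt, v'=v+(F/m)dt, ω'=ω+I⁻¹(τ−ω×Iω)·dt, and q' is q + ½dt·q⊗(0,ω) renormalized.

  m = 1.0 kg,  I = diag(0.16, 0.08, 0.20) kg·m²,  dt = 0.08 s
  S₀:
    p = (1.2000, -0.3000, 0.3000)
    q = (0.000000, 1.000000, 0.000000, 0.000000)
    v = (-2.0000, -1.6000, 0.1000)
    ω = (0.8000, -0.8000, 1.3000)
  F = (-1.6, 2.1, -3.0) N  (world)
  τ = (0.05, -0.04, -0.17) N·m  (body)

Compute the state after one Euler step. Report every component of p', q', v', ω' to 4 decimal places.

a = (-1.6000, 2.1000, -3.0000)
new position p' = (1.0400, -0.4280, 0.3080)
new velocity v' = (-2.1280, -1.4320, -0.1400)
ω×(Iω) gyroscopic = (-0.1248, -0.0416, 0.0512)
(τ − ω×Iω)/I = (1.0925, 0.0200, -1.1060)
ω' = ω + α·dt = (0.8874, -0.7984, 1.2115)
q⊗(0,ω) = (-0.8000000, 0.0000000, -1.3000000, -0.8000000)
q' = normalize(q + ½dt·q⊗(0,ω)) = (-0.0319, 0.9976, -0.0519, -0.0319)

p' = (1.0400, -0.4280, 0.3080)
q' = (-0.0319, 0.9976, -0.0519, -0.0319)
v' = (-2.1280, -1.4320, -0.1400)
ω' = (0.8874, -0.7984, 1.2115)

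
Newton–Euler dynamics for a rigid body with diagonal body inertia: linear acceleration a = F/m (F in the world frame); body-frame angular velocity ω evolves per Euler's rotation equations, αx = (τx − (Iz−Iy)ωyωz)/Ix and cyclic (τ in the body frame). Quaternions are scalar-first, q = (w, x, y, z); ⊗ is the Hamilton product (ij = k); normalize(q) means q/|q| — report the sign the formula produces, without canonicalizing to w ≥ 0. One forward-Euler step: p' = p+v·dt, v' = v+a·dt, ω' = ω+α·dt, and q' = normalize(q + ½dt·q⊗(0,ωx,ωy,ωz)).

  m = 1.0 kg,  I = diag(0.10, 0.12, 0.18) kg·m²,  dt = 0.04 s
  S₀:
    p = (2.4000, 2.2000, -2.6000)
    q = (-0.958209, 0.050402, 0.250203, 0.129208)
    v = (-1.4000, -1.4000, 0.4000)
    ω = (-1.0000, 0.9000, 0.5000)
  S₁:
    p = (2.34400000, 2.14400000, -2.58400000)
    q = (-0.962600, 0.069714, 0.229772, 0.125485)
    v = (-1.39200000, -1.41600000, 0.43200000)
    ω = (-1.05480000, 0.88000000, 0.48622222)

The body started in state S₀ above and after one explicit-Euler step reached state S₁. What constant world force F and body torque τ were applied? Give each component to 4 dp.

velocity change Δv = (0.00800000, -0.01600000, 0.03200000)
applied force F = (0.2000, -0.4000, 0.8000)
rate change Δω = (-0.05480000, -0.02000000, -0.01377778)
precession coupling = (0.0270, 0.0400, -0.0180)
I·α + gyro = (-0.1100, -0.0200, -0.0800)

F = (0.2000, -0.4000, 0.8000)
τ = (-0.1100, -0.0200, -0.0800)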